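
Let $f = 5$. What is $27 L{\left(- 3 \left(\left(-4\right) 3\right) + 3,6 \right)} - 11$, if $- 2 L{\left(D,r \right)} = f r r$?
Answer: $-2441$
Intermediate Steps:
$L{\left(D,r \right)} = - \frac{5 r^{2}}{2}$ ($L{\left(D,r \right)} = - \frac{5 r r}{2} = - \frac{5 r^{2}}{2}$)
$27 L{\left(- 3 \left(\left(-4\right) 3\right) + 3,6 \right)} - 11 = 27 \left(- \frac{5 \cdot 6^{2}}{2}\right) - 11 = 27 \left(\left(- \frac{5}{2}\right) 36\right) - 11 = 27 \left(-90\right) - 11 = -2430 - 11 = -2441$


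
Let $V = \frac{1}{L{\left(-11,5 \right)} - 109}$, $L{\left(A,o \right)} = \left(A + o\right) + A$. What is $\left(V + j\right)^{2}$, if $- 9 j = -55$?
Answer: $\frac{591361}{15876} \approx 37.249$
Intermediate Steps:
$L{\left(A,o \right)} = o + 2 A$
$j = \frac{55}{9}$ ($j = \left(- \frac{1}{9}\right) \left(-55\right) = \frac{55}{9} \approx 6.1111$)
$V = - \frac{1}{126}$ ($V = \frac{1}{\left(5 + 2 \left(-11\right)\right) - 109} = \frac{1}{\left(5 - 22\right) - 109} = \frac{1}{-17 - 109} = \frac{1}{-126} = - \frac{1}{126} \approx -0.0079365$)
$\left(V + j\right)^{2} = \left(- \frac{1}{126} + \frac{55}{9}\right)^{2} = \left(\frac{769}{126}\right)^{2} = \frac{591361}{15876}$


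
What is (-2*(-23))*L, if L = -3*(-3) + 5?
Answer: 644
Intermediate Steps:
L = 14 (L = 9 + 5 = 14)
(-2*(-23))*L = -2*(-23)*14 = 46*14 = 644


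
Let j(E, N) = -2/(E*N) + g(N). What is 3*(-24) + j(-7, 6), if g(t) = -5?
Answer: -1616/21 ≈ -76.952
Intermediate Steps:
j(E, N) = -5 - 2/(E*N) (j(E, N) = -2/(E*N) - 5 = -5 - 2/(E*N))
3*(-24) + j(-7, 6) = 3*(-24) + (-5 - 2/(-7*6)) = -72 + (-5 - 2*(-⅐)*⅙) = -72 + (-5 + 1/21) = -72 - 104/21 = -1616/21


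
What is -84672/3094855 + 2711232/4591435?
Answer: 1600420785408/2841965113385 ≈ 0.56314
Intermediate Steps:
-84672/3094855 + 2711232/4591435 = 1600420785408/2841965113385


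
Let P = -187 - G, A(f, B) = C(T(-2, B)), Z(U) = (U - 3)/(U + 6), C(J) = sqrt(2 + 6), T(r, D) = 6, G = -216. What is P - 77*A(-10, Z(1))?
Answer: 29 - 154*sqrt(2) ≈ -188.79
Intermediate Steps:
C(J) = 2*sqrt(2) (C(J) = sqrt(8) = 2*sqrt(2))
Z(U) = (-3 + U)/(6 + U)
A(f, B) = 2*sqrt(2)
P = 29 (P = -187 - 1*(-216) = -187 + 216 = 29)
P - 77*A(-10, Z(1)) = 29 - 154*sqrt(2)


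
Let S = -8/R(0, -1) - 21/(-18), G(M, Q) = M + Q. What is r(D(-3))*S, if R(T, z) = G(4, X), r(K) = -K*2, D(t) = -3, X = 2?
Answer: -1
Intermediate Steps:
r(K) = -2*K
R(T, z) = 6 (R(T, z) = 4 + 2 = 6)
S = -⅙ (S = -8/6 - 21/(-18) = -8*⅙ - 21*(-1/18) = -4/3 + 7/6 = -⅙ ≈ -0.16667)
r(D(-3))*S = -2*(-3)*(-⅙) = 6*(-⅙) = -1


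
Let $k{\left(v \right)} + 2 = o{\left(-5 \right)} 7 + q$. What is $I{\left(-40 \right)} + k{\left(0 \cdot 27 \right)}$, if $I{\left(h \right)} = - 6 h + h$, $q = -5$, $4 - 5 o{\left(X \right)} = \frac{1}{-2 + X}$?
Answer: $\frac{994}{5} \approx 198.8$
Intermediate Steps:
$o{\left(X \right)} = \frac{4}{5} - \frac{1}{5 \left(-2 + X\right)}$
$I{\left(h \right)} = - 5 h$
$k{\left(v \right)} = - \frac{6}{5}$ ($k{\left(v \right)} = -2 - \left(5 - \frac{-9 + 4 \left(-5\right)}{5 \left(-2 - 5\right)} 7\right) = -2 - \left(5 - \frac{-9 - 20}{5 \left(-7\right)} 7\right) = -2 - \left(5 - \frac{1}{5} \left(- \frac{1}{7}\right) \left(-29\right) 7\right) = -2 + \left(\frac{29}{35} \cdot 7 - 5\right) = -2 + \left(\frac{29}{5} - 5\right) = -2 + \frac{4}{5} = - \frac{6}{5}$)
$I{\left(-40 \right)} + k{\left(0 \cdot 27 \right)} = \left(-5\right) \left(-40\right) - \frac{6}{5} = 200 - \frac{6}{5} = \frac{994}{5}$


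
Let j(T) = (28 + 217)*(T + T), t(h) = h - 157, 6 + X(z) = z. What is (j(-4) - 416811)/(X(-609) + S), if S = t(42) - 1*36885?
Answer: 418771/37615 ≈ 11.133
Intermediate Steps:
X(z) = -6 + z
t(h) = -157 + h
S = -37000 (S = (-157 + 42) - 1*36885 = -115 - 36885 = -37000)
j(T) = 490*T (j(T) = 245*(2*T) = 490*T)
(j(-4) - 416811)/(X(-609) + S) = (490*(-4) - 416811)/((-6 - 609) - 37000) = (-1960 - 416811)/(-615 - 37000) = -418771/(-37615) = -418771*(-1/37615) = 418771/37615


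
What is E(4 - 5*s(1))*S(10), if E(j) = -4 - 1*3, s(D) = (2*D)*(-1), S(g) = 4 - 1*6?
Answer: 14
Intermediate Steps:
S(g) = -2 (S(g) = 4 - 6 = -2)
s(D) = -2*D
E(j) = -7 (E(j) = -4 - 3 = -7)
E(4 - 5*s(1))*S(10) = -7*(-2) = 14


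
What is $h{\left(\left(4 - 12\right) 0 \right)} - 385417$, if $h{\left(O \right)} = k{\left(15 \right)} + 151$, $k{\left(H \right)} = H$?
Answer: $-385251$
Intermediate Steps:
$h{\left(O \right)} = 166$ ($h{\left(O \right)} = 15 + 151 = 166$)
$h{\left(\left(4 - 12\right) 0 \right)} - 385417 = 166 - 385417 = -385251$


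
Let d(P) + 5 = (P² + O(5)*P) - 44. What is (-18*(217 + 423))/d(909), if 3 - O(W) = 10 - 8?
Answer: -11520/827141 ≈ -0.013927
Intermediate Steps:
O(W) = 1 (O(W) = 3 - (10 - 8) = 3 - 1*2 = 3 - 2 = 1)
d(P) = -49 + P + P² (d(P) = -5 + ((P² + 1*P) - 44) = -5 + ((P² + P) - 44) = -5 + ((P + P²) - 44) = -5 + (-44 + P + P²) = -49 + P + P²)
(-18*(217 + 423))/d(909) = (-18*(217 + 423))/(-49 + 909 + 909²) = (-18*640)/(-49 + 909 + 826281) = -11520/827141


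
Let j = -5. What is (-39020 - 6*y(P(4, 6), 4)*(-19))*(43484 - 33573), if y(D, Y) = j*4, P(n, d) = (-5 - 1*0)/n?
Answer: -409324300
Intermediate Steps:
P(n, d) = -5/n (P(n, d) = (-5 + 0)/n = -5/n)
y(D, Y) = -20 (y(D, Y) = -5*4 = -20)
(-39020 - 6*y(P(4, 6), 4)*(-19))*(43484 - 33573) = (-39020 - 6*(-20)*(-19))*(43484 - 33573) = (-39020 + 120*(-19))*9911 = (-39020 - 2280)*9911 = -41300*9911 = -409324300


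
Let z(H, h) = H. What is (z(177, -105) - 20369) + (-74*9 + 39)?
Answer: -20819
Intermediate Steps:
(z(177, -105) - 20369) + (-74*9 + 39) = (177 - 20369) + (-74*9 + 39) = -20192 + (-666 + 39) = -20192 - 627 = -20819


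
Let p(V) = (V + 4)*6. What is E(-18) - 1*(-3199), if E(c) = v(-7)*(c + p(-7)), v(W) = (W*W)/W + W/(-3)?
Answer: 3367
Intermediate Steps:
p(V) = 24 + 6*V (p(V) = (4 + V)*6 = 24 + 6*V)
v(W) = 2*W/3 (v(W) = W²/W + W*(-⅓) = W - W/3 = 2*W/3)
E(c) = 84 - 14*c/3 (E(c) = ((⅔)*(-7))*(c + (24 + 6*(-7))) = -14*(c + (24 - 42))/3 = -14*(c - 18)/3 = -14*(-18 + c)/3 = 84 - 14*c/3)
E(-18) - 1*(-3199) = (84 - 14/3*(-18)) - 1*(-3199) = (84 + 84) + 3199 = 168 + 3199 = 3367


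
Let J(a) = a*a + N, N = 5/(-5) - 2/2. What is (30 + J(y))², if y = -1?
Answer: 841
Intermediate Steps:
N = -2 (N = 5*(-⅕) - 2*½ = -1 - 1 = -2)
J(a) = -2 + a² (J(a) = a*a - 2 = a² - 2 = -2 + a²)
(30 + J(y))² = (30 + (-2 + (-1)²))² = (30 + (-2 + 1))² = (30 - 1)² = 29² = 841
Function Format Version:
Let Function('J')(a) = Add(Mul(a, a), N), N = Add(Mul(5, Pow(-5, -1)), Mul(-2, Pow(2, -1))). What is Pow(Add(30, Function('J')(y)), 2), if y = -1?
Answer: 841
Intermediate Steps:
N = -2 (N = Add(Mul(5, Rational(-1, 5)), Mul(-2, Rational(1, 2))) = Add(-1, -1) = -2)
Function('J')(a) = Add(-2, Pow(a, 2)) (Function('J')(a) = Add(Mul(a, a), -2) = Add(Pow(a, 2), -2) = Add(-2, Pow(a, 2)))
Pow(Add(30, Function('J')(y)), 2) = Pow(Add(30, Add(-2, Pow(-1, 2))), 2) = Pow(Add(30, Add(-2, 1)), 2) = Pow(Add(30, -1), 2) = Pow(29, 2) = 841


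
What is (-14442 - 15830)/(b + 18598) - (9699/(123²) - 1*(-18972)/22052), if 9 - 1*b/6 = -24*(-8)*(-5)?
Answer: -465160325746/169675966077 ≈ -2.7415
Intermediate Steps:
b = 5814 (b = 54 - 6*(-24*(-8))*(-5) = 54 - 1152*(-5) = 54 - 6*(-960) = 54 + 5760 = 5814)
(-14442 - 15830)/(b + 18598) - (9699/(123²) - 1*(-18972)/22052) = (-14442 - 15830)/(5814 + 18598) - (9699/(123²) - 1*(-18972)/22052) = -30272/24412 - (9699/15129 + 18972*(1/22052)) = -30272*1/24412 - (9699*(1/15129) + 4743/5513) = -7568/6103 - (3233/5043 + 4743/5513) = -7568/6103 - 1*41742478/27802059 = -7568/6103 - 41742478/27802059 = -465160325746/169675966077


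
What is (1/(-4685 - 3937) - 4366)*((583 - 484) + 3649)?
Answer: -70544205722/4311 ≈ -1.6364e+7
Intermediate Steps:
(1/(-4685 - 3937) - 4366)*((583 - 484) + 3649) = (1/(-8622) - 4366)*(99 + 3649) = (-1/8622 - 4366)*3748 = -37643653/8622*3748 = -70544205722/4311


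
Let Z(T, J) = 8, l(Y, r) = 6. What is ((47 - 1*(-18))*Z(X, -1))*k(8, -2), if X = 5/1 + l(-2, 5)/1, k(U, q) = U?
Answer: 4160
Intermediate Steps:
X = 11 (X = 5/1 + 6/1 = 5*1 + 6*1 = 5 + 6 = 11)
((47 - 1*(-18))*Z(X, -1))*k(8, -2) = ((47 - 1*(-18))*8)*8 = ((47 + 18)*8)*8 = (65*8)*8 = 520*8 = 4160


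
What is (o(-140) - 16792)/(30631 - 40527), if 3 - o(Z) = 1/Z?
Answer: 2350459/1385440 ≈ 1.6965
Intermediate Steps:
o(Z) = 3 - 1/Z
(o(-140) - 16792)/(30631 - 40527) = ((3 - 1/(-140)) - 16792)/(30631 - 40527) = ((3 - 1*(-1/140)) - 16792)/(-9896) = ((3 + 1/140) - 16792)*(-1/9896) = (421/140 - 16792)*(-1/9896) = -2350459/140*(-1/9896) = 2350459/1385440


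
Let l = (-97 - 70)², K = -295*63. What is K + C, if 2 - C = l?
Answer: -46472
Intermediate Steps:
K = -18585
l = 27889 (l = (-167)² = 27889)
C = -27887 (C = 2 - 1*27889 = 2 - 27889 = -27887)
K + C = -18585 - 27887 = -46472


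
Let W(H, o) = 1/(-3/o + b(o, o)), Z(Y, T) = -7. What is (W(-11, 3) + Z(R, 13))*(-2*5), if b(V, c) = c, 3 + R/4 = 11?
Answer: 65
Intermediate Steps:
R = 32 (R = -12 + 4*11 = -12 + 44 = 32)
W(H, o) = 1/(o - 3/o) (W(H, o) = 1/(-3/o + o) = 1/(o - 3/o))
(W(-11, 3) + Z(R, 13))*(-2*5) = (3/(-3 + 3²) - 7)*(-2*5) = (3/(-3 + 9) - 7)*(-10) = (3/6 - 7)*(-10) = (3*(⅙) - 7)*(-10) = (½ - 7)*(-10) = -13/2*(-10) = 65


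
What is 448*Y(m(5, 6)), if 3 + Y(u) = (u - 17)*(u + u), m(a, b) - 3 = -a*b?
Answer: 1063104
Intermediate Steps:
m(a, b) = 3 - a*b
Y(u) = -3 + 2*u*(-17 + u) (Y(u) = -3 + (u - 17)*(u + u) = -3 + (-17 + u)*(2*u) = -3 + 2*u*(-17 + u))
448*Y(m(5, 6)) = 448*(-3 - 34*(3 - 1*5*6) + 2*(3 - 1*5*6)**2) = 448*(-3 - 34*(3 - 30) + 2*(3 - 30)**2) = 448*(-3 - 34*(-27) + 2*(-27)**2) = 448*(-3 + 918 + 2*729) = 448*(-3 + 918 + 1458) = 448*2373 = 1063104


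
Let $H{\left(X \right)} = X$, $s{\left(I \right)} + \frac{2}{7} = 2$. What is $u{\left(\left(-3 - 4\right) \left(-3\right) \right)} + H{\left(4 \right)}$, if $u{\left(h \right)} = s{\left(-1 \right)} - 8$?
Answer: $- \frac{16}{7} \approx -2.2857$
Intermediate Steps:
$s{\left(I \right)} = \frac{12}{7}$ ($s{\left(I \right)} = - \frac{2}{7} + 2 = \frac{12}{7}$)
$u{\left(h \right)} = - \frac{44}{7}$ ($u{\left(h \right)} = \frac{12}{7} - 8 = - \frac{44}{7}$)
$u{\left(\left(-3 - 4\right) \left(-3\right) \right)} + H{\left(4 \right)} = - \frac{44}{7} + 4 = - \frac{16}{7}$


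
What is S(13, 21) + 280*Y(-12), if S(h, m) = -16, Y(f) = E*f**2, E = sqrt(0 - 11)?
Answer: -16 + 40320*I*sqrt(11) ≈ -16.0 + 1.3373e+5*I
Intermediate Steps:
E = I*sqrt(11) (E = sqrt(-11) = I*sqrt(11) ≈ 3.3166*I)
Y(f) = I*sqrt(11)*f**2 (Y(f) = (I*sqrt(11))*f**2 = I*sqrt(11)*f**2)
S(13, 21) + 280*Y(-12) = -16 + 280*(I*sqrt(11)*(-12)**2) = -16 + 280*(I*sqrt(11)*144) = -16 + 280*(144*I*sqrt(11)) = -16 + 40320*I*sqrt(11)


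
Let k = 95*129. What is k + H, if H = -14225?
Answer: -1970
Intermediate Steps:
k = 12255
k + H = 12255 - 14225 = -1970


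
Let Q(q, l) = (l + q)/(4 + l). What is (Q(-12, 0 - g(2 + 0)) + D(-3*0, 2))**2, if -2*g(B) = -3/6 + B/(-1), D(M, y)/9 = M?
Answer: 2809/121 ≈ 23.215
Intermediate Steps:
D(M, y) = 9*M
g(B) = 1/4 + B/2 (g(B) = -(-3/6 + B/(-1))/2 = -(-3*1/6 + B*(-1))/2 = -(-1/2 - B)/2 = 1/4 + B/2)
Q(q, l) = (l + q)/(4 + l)
(Q(-12, 0 - g(2 + 0)) + D(-3*0, 2))**2 = (((0 - (1/4 + (2 + 0)/2)) - 12)/(4 + (0 - (1/4 + (2 + 0)/2))) + 9*(-3*0))**2 = (((0 - (1/4 + (1/2)*2)) - 12)/(4 + (0 - (1/4 + (1/2)*2))) + 9*0)**2 = (((0 - (1/4 + 1)) - 12)/(4 + (0 - (1/4 + 1))) + 0)**2 = (((0 - 1*5/4) - 12)/(4 + (0 - 1*5/4)) + 0)**2 = (((0 - 5/4) - 12)/(4 + (0 - 5/4)) + 0)**2 = ((-5/4 - 12)/(4 - 5/4) + 0)**2 = (-53/4/(11/4) + 0)**2 = ((4/11)*(-53/4) + 0)**2 = (-53/11 + 0)**2 = (-53/11)**2 = 2809/121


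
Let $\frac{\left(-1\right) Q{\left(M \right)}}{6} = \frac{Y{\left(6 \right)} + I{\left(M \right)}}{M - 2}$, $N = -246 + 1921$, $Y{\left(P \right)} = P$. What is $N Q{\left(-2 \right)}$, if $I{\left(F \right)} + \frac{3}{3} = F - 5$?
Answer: $-5025$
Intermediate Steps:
$I{\left(F \right)} = -6 + F$ ($I{\left(F \right)} = -1 + \left(F - 5\right) = -1 + \left(-5 + F\right) = -6 + F$)
$N = 1675$
$Q{\left(M \right)} = - \frac{6 M}{-2 + M}$ ($Q{\left(M \right)} = - 6 \frac{6 + \left(-6 + M\right)}{M - 2} = - 6 \frac{M}{-2 + M} = - \frac{6 M}{-2 + M}$)
$N Q{\left(-2 \right)} = 1675 \left(\left(-6\right) \left(-2\right) \frac{1}{-2 - 2}\right) = 1675 \left(\left(-6\right) \left(-2\right) \frac{1}{-4}\right) = 1675 \left(\left(-6\right) \left(-2\right) \left(- \frac{1}{4}\right)\right) = 1675 \left(-3\right) = -5025$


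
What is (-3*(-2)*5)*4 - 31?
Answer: 89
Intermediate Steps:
(-3*(-2)*5)*4 - 31 = (6*5)*4 - 31 = 30*4 - 31 = 120 - 31 = 89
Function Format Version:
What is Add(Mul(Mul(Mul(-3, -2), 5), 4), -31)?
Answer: 89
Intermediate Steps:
Add(Mul(Mul(Mul(-3, -2), 5), 4), -31) = Add(Mul(Mul(6, 5), 4), -31) = Add(Mul(30, 4), -31) = Add(120, -31) = 89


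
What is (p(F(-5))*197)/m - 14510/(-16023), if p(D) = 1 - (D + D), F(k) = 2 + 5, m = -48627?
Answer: 248870891/259716807 ≈ 0.95824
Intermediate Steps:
F(k) = 7
p(D) = 1 - 2*D
(p(F(-5))*197)/m - 14510/(-16023) = ((1 - 2*7)*197)/(-48627) - 14510/(-16023) = ((1 - 14)*197)*(-1/48627) - 14510*(-1/16023) = -13*197*(-1/48627) + 14510/16023 = -2561*(-1/48627) + 14510/16023 = 2561/48627 + 14510/16023 = 248870891/259716807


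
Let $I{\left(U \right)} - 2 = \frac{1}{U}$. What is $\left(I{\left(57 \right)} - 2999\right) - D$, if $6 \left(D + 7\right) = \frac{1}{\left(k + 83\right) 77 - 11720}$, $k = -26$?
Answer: $- \frac{2498829979}{835734} \approx -2990.0$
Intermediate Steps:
$I{\left(U \right)} = 2 + \frac{1}{U}$
$D = - \frac{307903}{43986}$ ($D = -7 + \frac{1}{6 \left(\left(-26 + 83\right) 77 - 11720\right)} = -7 + \frac{1}{6 \left(57 \cdot 77 - 11720\right)} = -7 + \frac{1}{6 \left(4389 - 11720\right)} = -7 + \frac{1}{6 \left(-7331\right)} = -7 + \frac{1}{6} \left(- \frac{1}{7331}\right) = -7 - \frac{1}{43986} = - \frac{307903}{43986} \approx -7.0$)
$\left(I{\left(57 \right)} - 2999\right) - D = \left(\left(2 + \frac{1}{57}\right) - 2999\right) - - \frac{307903}{43986} = \left(\left(2 + \frac{1}{57}\right) - 2999\right) + \frac{307903}{43986} = \left(\frac{115}{57} - 2999\right) + \frac{307903}{43986} = - \frac{170828}{57} + \frac{307903}{43986} = - \frac{2498829979}{835734}$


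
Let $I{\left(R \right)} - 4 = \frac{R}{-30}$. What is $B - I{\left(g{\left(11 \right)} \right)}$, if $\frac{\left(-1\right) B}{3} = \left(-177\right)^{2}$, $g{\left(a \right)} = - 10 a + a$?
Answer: $- \frac{939943}{10} \approx -93994.0$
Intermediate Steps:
$g{\left(a \right)} = - 9 a$
$I{\left(R \right)} = 4 - \frac{R}{30}$ ($I{\left(R \right)} = 4 + \frac{R}{-30} = 4 + R \left(- \frac{1}{30}\right) = 4 - \frac{R}{30}$)
$B = -93987$ ($B = - 3 \left(-177\right)^{2} = \left(-3\right) 31329 = -93987$)
$B - I{\left(g{\left(11 \right)} \right)} = -93987 - \left(4 - \frac{\left(-9\right) 11}{30}\right) = -93987 - \left(4 - - \frac{33}{10}\right) = -93987 - \left(4 + \frac{33}{10}\right) = -93987 - \frac{73}{10} = - \frac{939943}{10}$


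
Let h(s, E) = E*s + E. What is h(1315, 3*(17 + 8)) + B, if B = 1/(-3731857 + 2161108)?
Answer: 155032926299/1570749 ≈ 98700.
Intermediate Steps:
h(s, E) = E + E*s
B = -1/1570749 (B = 1/(-1570749) = -1/1570749 ≈ -6.3664e-7)
h(1315, 3*(17 + 8)) + B = (3*(17 + 8))*(1 + 1315) - 1/1570749 = (3*25)*1316 - 1/1570749 = 75*1316 - 1/1570749 = 98700 - 1/1570749 = 155032926299/1570749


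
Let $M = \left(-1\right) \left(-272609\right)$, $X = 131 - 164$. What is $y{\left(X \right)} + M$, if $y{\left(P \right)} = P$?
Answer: $272576$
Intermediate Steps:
$X = -33$ ($X = 131 - 164 = -33$)
$M = 272609$
$y{\left(X \right)} + M = -33 + 272609 = 272576$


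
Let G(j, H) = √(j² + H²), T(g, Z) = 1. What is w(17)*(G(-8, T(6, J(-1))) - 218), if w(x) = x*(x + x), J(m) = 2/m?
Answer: -126004 + 578*√65 ≈ -1.2134e+5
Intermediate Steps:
G(j, H) = √(H² + j²)
w(x) = 2*x² (w(x) = x*(2*x) = 2*x²)
w(17)*(G(-8, T(6, J(-1))) - 218) = (2*17²)*(√(1² + (-8)²) - 218) = (2*289)*(√(1 + 64) - 218) = 578*(√65 - 218) = 578*(-218 + √65) = -126004 + 578*√65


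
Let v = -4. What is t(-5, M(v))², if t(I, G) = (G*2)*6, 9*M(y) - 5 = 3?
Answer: 1024/9 ≈ 113.78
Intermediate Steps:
M(y) = 8/9 (M(y) = 5/9 + (⅑)*3 = 5/9 + ⅓ = 8/9)
t(I, G) = 12*G (t(I, G) = (2*G)*6 = 12*G)
t(-5, M(v))² = (12*(8/9))² = (32/3)² = 1024/9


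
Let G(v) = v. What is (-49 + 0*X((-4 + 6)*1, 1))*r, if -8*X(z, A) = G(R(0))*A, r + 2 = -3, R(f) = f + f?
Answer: 245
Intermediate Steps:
R(f) = 2*f
r = -5 (r = -2 - 3 = -5)
X(z, A) = 0 (X(z, A) = -2*0*A/8 = -0*A = -⅛*0 = 0)
(-49 + 0*X((-4 + 6)*1, 1))*r = (-49 + 0*0)*(-5) = (-49 + 0)*(-5) = -49*(-5) = 245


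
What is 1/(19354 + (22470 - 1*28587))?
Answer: 1/13237 ≈ 7.5546e-5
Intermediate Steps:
1/(19354 + (22470 - 1*28587)) = 1/(19354 + (22470 - 28587)) = 1/(19354 - 6117) = 1/13237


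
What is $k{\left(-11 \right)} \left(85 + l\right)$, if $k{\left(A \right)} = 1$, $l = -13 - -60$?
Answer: $132$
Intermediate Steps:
$l = 47$ ($l = -13 + 60 = 47$)
$k{\left(-11 \right)} \left(85 + l\right) = 1 \left(85 + 47\right) = 1 \cdot 132 = 132$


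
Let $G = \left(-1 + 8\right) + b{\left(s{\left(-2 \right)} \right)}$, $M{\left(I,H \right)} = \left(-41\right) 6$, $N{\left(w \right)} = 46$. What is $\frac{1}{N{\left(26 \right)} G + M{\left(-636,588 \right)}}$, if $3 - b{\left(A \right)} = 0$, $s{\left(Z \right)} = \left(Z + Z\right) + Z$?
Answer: $\frac{1}{214} \approx 0.0046729$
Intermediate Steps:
$M{\left(I,H \right)} = -246$
$s{\left(Z \right)} = 3 Z$ ($s{\left(Z \right)} = 2 Z + Z = 3 Z$)
$b{\left(A \right)} = 3$ ($b{\left(A \right)} = 3 - 0 = 3 + 0 = 3$)
$G = 10$ ($G = \left(-1 + 8\right) + 3 = 7 + 3 = 10$)
$\frac{1}{N{\left(26 \right)} G + M{\left(-636,588 \right)}} = \frac{1}{46 \cdot 10 - 246} = \frac{1}{460 - 246} = \frac{1}{214}$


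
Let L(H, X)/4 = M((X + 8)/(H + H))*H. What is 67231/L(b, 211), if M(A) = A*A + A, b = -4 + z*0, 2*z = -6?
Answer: -268924/46209 ≈ -5.8197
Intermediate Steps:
z = -3 (z = (1/2)*(-6) = -3)
b = -4 (b = -4 - 3*0 = -4 + 0 = -4)
M(A) = A + A**2 (M(A) = A**2 + A = A + A**2)
L(H, X) = 2*(1 + (8 + X)/(2*H))*(8 + X) (L(H, X) = 4*((((X + 8)/(H + H))*(1 + (X + 8)/(H + H)))*H) = 4*((((8 + X)/((2*H)))*(1 + (8 + X)/((2*H))))*H) = 4*((((8 + X)*(1/(2*H)))*(1 + (8 + X)*(1/(2*H))))*H) = 4*((((8 + X)/(2*H))*(1 + (8 + X)/(2*H)))*H) = 4*(((1 + (8 + X)/(2*H))*(8 + X)/(2*H))*H) = 4*((1 + (8 + X)/(2*H))*(8 + X)/2) = 2*(1 + (8 + X)/(2*H))*(8 + X))
67231/L(b, 211) = 67231/(((8 + 211)*(8 + 211 + 2*(-4))/(-4))) = 67231/((-1/4*219*(8 + 211 - 8))) = 67231/((-1/4*219*211)) = 67231/(-46209/4) = 67231*(-4/46209) = -268924/46209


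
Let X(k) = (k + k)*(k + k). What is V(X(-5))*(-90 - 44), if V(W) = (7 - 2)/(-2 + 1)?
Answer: 670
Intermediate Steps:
X(k) = 4*k**2 (X(k) = (2*k)*(2*k) = 4*k**2)
V(W) = -5 (V(W) = 5/(-1) = 5*(-1) = -5)
V(X(-5))*(-90 - 44) = -5*(-90 - 44) = -5*(-134) = 670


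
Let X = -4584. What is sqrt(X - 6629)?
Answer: I*sqrt(11213) ≈ 105.89*I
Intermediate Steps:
sqrt(X - 6629) = sqrt(-4584 - 6629) = sqrt(-11213) = I*sqrt(11213)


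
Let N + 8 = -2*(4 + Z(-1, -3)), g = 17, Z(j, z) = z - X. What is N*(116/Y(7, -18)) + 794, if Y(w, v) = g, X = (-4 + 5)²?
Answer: 12570/17 ≈ 739.41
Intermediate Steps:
X = 1 (X = 1² = 1)
Z(j, z) = -1 + z (Z(j, z) = z - 1*1 = z - 1 = -1 + z)
Y(w, v) = 17
N = -8 (N = -8 - 2*(4 + (-1 - 3)) = -8 - 2*(4 - 4) = -8 - 2*0 = -8 + 0 = -8)
N*(116/Y(7, -18)) + 794 = -928/17 + 794 = 12570/17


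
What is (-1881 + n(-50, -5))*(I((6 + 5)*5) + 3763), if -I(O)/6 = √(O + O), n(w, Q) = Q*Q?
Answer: -6984128 + 11136*√110 ≈ -6.8673e+6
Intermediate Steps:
n(w, Q) = Q²
I(O) = -6*√2*√O (I(O) = -6*√(O + O) = -6*√2*√O)
(-1881 + n(-50, -5))*(I((6 + 5)*5) + 3763) = (-1881 + (-5)²)*(-6*√2*√((6 + 5)*5) + 3763) = (-1881 + 25)*(-6*√2*√(11*5) + 3763) = -1856*(-6*√2*√55 + 3763) = -1856*(-6*√110 + 3763) = -1856*(3763 - 6*√110) = -6984128 + 11136*√110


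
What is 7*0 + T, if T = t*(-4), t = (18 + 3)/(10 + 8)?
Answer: -14/3 ≈ -4.6667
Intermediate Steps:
t = 7/6 (t = 21/18 = 21*(1/18) = 7/6 ≈ 1.1667)
T = -14/3 (T = (7/6)*(-4) = -14/3 ≈ -4.6667)
7*0 + T = 7*0 - 14/3 = 0 - 14/3 = -14/3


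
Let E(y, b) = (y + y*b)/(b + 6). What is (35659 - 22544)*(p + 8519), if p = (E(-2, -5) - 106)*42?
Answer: 57745345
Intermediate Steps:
E(y, b) = (y + b*y)/(6 + b)
p = -4116 (p = (-2*(1 - 5)/(6 - 5) - 106)*42 = (-2*(-4)/1 - 106)*42 = (-2*1*(-4) - 106)*42 = (8 - 106)*42 = -98*42 = -4116)
(35659 - 22544)*(p + 8519) = (35659 - 22544)*(-4116 + 8519) = 13115*4403 = 57745345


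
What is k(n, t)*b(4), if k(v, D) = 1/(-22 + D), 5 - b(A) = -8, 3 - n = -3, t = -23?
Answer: -13/45 ≈ -0.28889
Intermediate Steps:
n = 6 (n = 3 - 1*(-3) = 3 + 3 = 6)
b(A) = 13 (b(A) = 5 - 1*(-8) = 5 + 8 = 13)
k(n, t)*b(4) = 13/(-22 - 23) = 13/(-45) = -1/45*13 = -13/45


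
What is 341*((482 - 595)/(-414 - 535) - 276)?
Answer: -89277551/949 ≈ -94075.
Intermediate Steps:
341*((482 - 595)/(-414 - 535) - 276) = 341*(-113/(-949) - 276) = 341*(-113*(-1/949) - 276) = 341*(113/949 - 276) = 341*(-261811/949) = -89277551/949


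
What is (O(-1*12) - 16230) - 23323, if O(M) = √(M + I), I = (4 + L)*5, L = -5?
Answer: -39553 + I*√17 ≈ -39553.0 + 4.1231*I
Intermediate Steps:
I = -5 (I = (4 - 5)*5 = -1*5 = -5)
O(M) = √(-5 + M) (O(M) = √(M - 5) = √(-5 + M))
(O(-1*12) - 16230) - 23323 = (√(-5 - 1*12) - 16230) - 23323 = (√(-5 - 12) - 16230) - 23323 = (√(-17) - 16230) - 23323 = (I*√17 - 16230) - 23323 = (-16230 + I*√17) - 23323 = -39553 + I*√17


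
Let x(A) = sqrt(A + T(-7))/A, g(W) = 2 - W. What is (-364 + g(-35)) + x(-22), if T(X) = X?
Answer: -327 - I*sqrt(29)/22 ≈ -327.0 - 0.24478*I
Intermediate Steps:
x(A) = sqrt(-7 + A)/A (x(A) = sqrt(A - 7)/A = sqrt(-7 + A)/A)
(-364 + g(-35)) + x(-22) = (-364 + (2 - 1*(-35))) + sqrt(-7 - 22)/(-22) = (-364 + (2 + 35)) - I*sqrt(29)/22 = (-364 + 37) - I*sqrt(29)/22 = -327 - I*sqrt(29)/22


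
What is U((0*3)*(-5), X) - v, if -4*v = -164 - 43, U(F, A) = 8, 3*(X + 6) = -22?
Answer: -175/4 ≈ -43.750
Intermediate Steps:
X = -40/3 (X = -6 + (⅓)*(-22) = -6 - 22/3 = -40/3 ≈ -13.333)
v = 207/4 (v = -(-164 - 43)/4 = -¼*(-207) = 207/4 ≈ 51.750)
U((0*3)*(-5), X) - v = 8 - 1*207/4 = 8 - 207/4 = -175/4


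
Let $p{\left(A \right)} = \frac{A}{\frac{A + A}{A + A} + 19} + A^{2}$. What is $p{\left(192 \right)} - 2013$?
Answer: $\frac{174303}{5} \approx 34861.0$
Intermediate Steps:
$p{\left(A \right)} = A^{2} + \frac{A}{20}$ ($p{\left(A \right)} = \frac{A}{\frac{2 A}{2 A} + 19} + A^{2} = \frac{A}{2 A \frac{1}{2 A} + 19} + A^{2} = \frac{A}{1 + 19} + A^{2} = \frac{A}{20} + A^{2} = A^{2} + \frac{A}{20}$)
$p{\left(192 \right)} - 2013 = 192 \left(\frac{1}{20} + 192\right) - 2013 = 192 \cdot \frac{3841}{20} - 2013 = \frac{184368}{5} - 2013 = \frac{174303}{5}$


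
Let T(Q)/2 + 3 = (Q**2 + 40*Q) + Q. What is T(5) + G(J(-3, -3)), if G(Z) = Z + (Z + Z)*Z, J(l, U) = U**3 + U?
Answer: 2224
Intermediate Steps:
T(Q) = -6 + 2*Q**2 + 82*Q (T(Q) = -6 + 2*((Q**2 + 40*Q) + Q) = -6 + 2*(Q**2 + 41*Q) = -6 + (2*Q**2 + 82*Q) = -6 + 2*Q**2 + 82*Q)
J(l, U) = U + U**3
G(Z) = Z + 2*Z**2 (G(Z) = Z + (2*Z)*Z = Z + 2*Z**2)
T(5) + G(J(-3, -3)) = (-6 + 2*5**2 + 82*5) + (-3 + (-3)**3)*(1 + 2*(-3 + (-3)**3)) = (-6 + 2*25 + 410) + (-3 - 27)*(1 + 2*(-3 - 27)) = (-6 + 50 + 410) - 30*(1 + 2*(-30)) = 454 - 30*(1 - 60) = 454 - 30*(-59) = 454 + 1770 = 2224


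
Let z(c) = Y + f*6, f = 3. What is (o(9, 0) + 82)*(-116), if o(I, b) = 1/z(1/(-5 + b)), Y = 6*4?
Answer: -199810/21 ≈ -9514.8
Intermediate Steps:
Y = 24
z(c) = 42 (z(c) = 24 + 3*6 = 24 + 18 = 42)
o(I, b) = 1/42
(o(9, 0) + 82)*(-116) = (1/42 + 82)*(-116) = (3445/42)*(-116) = -199810/21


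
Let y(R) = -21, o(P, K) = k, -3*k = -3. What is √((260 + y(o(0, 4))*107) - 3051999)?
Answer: I*√3053986 ≈ 1747.6*I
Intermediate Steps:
k = 1 (k = -⅓*(-3) = 1)
o(P, K) = 1
√((260 + y(o(0, 4))*107) - 3051999) = √((260 - 21*107) - 3051999) = √((260 - 2247) - 3051999) = √(-1987 - 3051999) = √(-3053986) = I*√3053986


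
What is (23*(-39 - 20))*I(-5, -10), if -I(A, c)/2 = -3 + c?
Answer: -35282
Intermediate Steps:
I(A, c) = 6 - 2*c (I(A, c) = -2*(-3 + c) = 6 - 2*c)
(23*(-39 - 20))*I(-5, -10) = (23*(-39 - 20))*(6 - 2*(-10)) = (23*(-59))*(6 + 20) = -1357*26 = -35282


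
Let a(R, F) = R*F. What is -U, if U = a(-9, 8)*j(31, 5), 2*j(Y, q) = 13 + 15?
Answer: 1008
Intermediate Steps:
a(R, F) = F*R
j(Y, q) = 14 (j(Y, q) = (13 + 15)/2 = (½)*28 = 14)
U = -1008 (U = (8*(-9))*14 = -72*14 = -1008)
-U = -1*(-1008) = 1008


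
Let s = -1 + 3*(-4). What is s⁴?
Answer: 28561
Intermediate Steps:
s = -13 (s = -1 - 12 = -13)
s⁴ = (-13)⁴ = 28561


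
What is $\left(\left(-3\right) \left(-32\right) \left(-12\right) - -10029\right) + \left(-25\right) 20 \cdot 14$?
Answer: $1877$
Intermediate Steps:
$\left(\left(-3\right) \left(-32\right) \left(-12\right) - -10029\right) + \left(-25\right) 20 \cdot 14 = \left(96 \left(-12\right) + 10029\right) - 7000 = \left(-1152 + 10029\right) - 7000 = 8877 - 7000 = 1877$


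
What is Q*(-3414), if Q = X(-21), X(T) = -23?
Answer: 78522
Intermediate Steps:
Q = -23
Q*(-3414) = -23*(-3414) = 78522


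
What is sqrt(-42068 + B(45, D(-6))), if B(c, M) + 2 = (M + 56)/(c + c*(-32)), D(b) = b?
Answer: 2*I*sqrt(90965935)/93 ≈ 205.11*I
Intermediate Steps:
B(c, M) = -2 - (56 + M)/(31*c) (B(c, M) = -2 + (M + 56)/(c + c*(-32)) = -2 + (56 + M)/(c - 32*c) = -2 + (56 + M)/((-31*c)) = -2 + (56 + M)*(-1/(31*c)) = -2 - (56 + M)/(31*c))
sqrt(-42068 + B(45, D(-6))) = sqrt(-42068 + (1/31)*(-56 - 1*(-6) - 62*45)/45) = sqrt(-42068 + (1/31)*(1/45)*(-56 + 6 - 2790)) = sqrt(-42068 + (1/31)*(1/45)*(-2840)) = sqrt(-42068 - 568/279) = sqrt(-11737540/279) = 2*I*sqrt(90965935)/93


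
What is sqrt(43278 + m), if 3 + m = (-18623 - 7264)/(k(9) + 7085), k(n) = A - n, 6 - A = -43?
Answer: 2*sqrt(2440775530)/475 ≈ 208.02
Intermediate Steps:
A = 49 (A = 6 - 1*(-43) = 6 + 43 = 49)
k(n) = 49 - n
m = -15754/2375 (m = -3 + (-18623 - 7264)/((49 - 1*9) + 7085) = -3 - 25887/((49 - 9) + 7085) = -3 - 25887/(40 + 7085) = -3 - 25887/7125 = -3 - 25887*1/7125 = -3 - 8629/2375 = -15754/2375 ≈ -6.6333)
sqrt(43278 + m) = sqrt(43278 - 15754/2375) = sqrt(102769496/2375) = 2*sqrt(2440775530)/475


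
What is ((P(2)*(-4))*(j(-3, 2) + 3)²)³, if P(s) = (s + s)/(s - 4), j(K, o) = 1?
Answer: 2097152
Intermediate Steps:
P(s) = 2*s/(-4 + s) (P(s) = (2*s)/(-4 + s) = 2*s/(-4 + s))
((P(2)*(-4))*(j(-3, 2) + 3)²)³ = (((2*2/(-4 + 2))*(-4))*(1 + 3)²)³ = (((2*2/(-2))*(-4))*4²)³ = (((2*2*(-½))*(-4))*16)³ = (-2*(-4)*16)³ = (8*16)³ = 128³ = 2097152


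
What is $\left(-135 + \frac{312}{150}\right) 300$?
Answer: $-39876$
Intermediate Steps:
$\left(-135 + \frac{312}{150}\right) 300 = \left(-135 + 312 \cdot \frac{1}{150}\right) 300 = \left(-135 + \frac{52}{25}\right) 300 = \left(- \frac{3323}{25}\right) 300 = -39876$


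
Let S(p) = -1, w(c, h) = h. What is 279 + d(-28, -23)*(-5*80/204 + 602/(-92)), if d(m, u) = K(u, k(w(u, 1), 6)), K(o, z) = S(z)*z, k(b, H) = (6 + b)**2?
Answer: 1632133/2346 ≈ 695.71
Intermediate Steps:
K(o, z) = -z
d(m, u) = -49 (d(m, u) = -(6 + 1)**2 = -1*7**2 = -1*49 = -49)
279 + d(-28, -23)*(-5*80/204 + 602/(-92)) = 279 - 49*(-5*80/204 + 602/(-92)) = 279 - 49*(-400*1/204 + 602*(-1/92)) = 279 - 49*(-100/51 - 301/46) = 279 - 49*(-19951/2346) = 279 + 977599/2346 = 1632133/2346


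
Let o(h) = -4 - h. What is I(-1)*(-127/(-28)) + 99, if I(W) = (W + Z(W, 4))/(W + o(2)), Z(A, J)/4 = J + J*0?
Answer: 17499/196 ≈ 89.281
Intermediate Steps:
Z(A, J) = 4*J (Z(A, J) = 4*(J + J*0) = 4*(J + 0) = 4*J)
I(W) = (16 + W)/(-6 + W) (I(W) = (W + 4*4)/(W + (-4 - 1*2)) = (W + 16)/(W + (-4 - 2)) = (16 + W)/(W - 6) = (16 + W)/(-6 + W))
I(-1)*(-127/(-28)) + 99 = ((16 - 1)/(-6 - 1))*(-127/(-28)) + 99 = (15/(-7))*(-127*(-1/28)) + 99 = -1/7*15*(127/28) + 99 = -15/7*127/28 + 99 = -1905/196 + 99 = 17499/196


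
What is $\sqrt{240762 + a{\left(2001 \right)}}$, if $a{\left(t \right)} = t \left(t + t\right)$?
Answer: $2 \sqrt{2062191} \approx 2872.1$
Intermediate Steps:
$a{\left(t \right)} = 2 t^{2}$ ($a{\left(t \right)} = t 2 t = 2 t^{2}$)
$\sqrt{240762 + a{\left(2001 \right)}} = \sqrt{240762 + 2 \cdot 2001^{2}} = \sqrt{240762 + 2 \cdot 4004001} = \sqrt{240762 + 8008002} = \sqrt{8248764} = 2 \sqrt{2062191}$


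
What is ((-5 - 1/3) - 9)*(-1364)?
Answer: 58652/3 ≈ 19551.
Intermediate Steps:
((-5 - 1/3) - 9)*(-1364) = ((-5 - 1*⅓) - 9)*(-1364) = ((-5 - ⅓) - 9)*(-1364) = (-16/3 - 9)*(-1364) = -43/3*(-1364) = 58652/3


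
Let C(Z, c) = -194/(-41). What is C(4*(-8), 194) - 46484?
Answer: -1905650/41 ≈ -46479.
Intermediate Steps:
C(Z, c) = 194/41 (C(Z, c) = -194*(-1/41) = 194/41)
C(4*(-8), 194) - 46484 = 194/41 - 46484 = -1905650/41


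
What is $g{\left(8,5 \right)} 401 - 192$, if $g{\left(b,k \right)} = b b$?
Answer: $25472$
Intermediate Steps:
$g{\left(b,k \right)} = b^{2}$
$g{\left(8,5 \right)} 401 - 192 = 8^{2} \cdot 401 - 192 = 64 \cdot 401 - 192 = 25664 - 192 = 25472$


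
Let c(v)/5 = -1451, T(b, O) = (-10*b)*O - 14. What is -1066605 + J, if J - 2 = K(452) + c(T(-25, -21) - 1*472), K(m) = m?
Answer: -1073406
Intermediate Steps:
T(b, O) = -14 - 10*O*b (T(b, O) = -10*O*b - 14 = -14 - 10*O*b)
c(v) = -7255 (c(v) = 5*(-1451) = -7255)
J = -6801 (J = 2 + (452 - 7255) = 2 - 6803 = -6801)
-1066605 + J = -1066605 - 6801 = -1073406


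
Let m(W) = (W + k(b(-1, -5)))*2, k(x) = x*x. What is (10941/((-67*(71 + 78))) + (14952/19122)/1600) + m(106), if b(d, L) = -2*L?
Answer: 5229305933409/12726328400 ≈ 410.90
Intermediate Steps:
k(x) = x²
m(W) = 200 + 2*W (m(W) = (W + (-2*(-5))²)*2 = (W + 10²)*2 = (W + 100)*2 = (100 + W)*2 = 200 + 2*W)
(10941/((-67*(71 + 78))) + (14952/19122)/1600) + m(106) = (10941/((-67*(71 + 78))) + (14952/19122)/1600) + (200 + 2*106) = (10941/((-67*149)) + (14952*(1/19122))*(1/1600)) + (200 + 212) = (10941/(-9983) + (2492/3187)*(1/1600)) + 412 = (10941*(-1/9983) + 623/1274800) + 412 = (-10941/9983 + 623/1274800) + 412 = -13941367391/12726328400 + 412 = 5229305933409/12726328400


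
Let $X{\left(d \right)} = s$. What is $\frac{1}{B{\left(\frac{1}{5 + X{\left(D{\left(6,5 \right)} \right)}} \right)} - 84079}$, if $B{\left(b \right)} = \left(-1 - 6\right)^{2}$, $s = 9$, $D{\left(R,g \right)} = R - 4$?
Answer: $- \frac{1}{84030} \approx -1.1901 \cdot 10^{-5}$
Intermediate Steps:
$D{\left(R,g \right)} = -4 + R$
$X{\left(d \right)} = 9$
$B{\left(b \right)} = 49$ ($B{\left(b \right)} = \left(-7\right)^{2} = 49$)
$\frac{1}{B{\left(\frac{1}{5 + X{\left(D{\left(6,5 \right)} \right)}} \right)} - 84079} = \frac{1}{49 - 84079} = \frac{1}{-84030} = - \frac{1}{84030}$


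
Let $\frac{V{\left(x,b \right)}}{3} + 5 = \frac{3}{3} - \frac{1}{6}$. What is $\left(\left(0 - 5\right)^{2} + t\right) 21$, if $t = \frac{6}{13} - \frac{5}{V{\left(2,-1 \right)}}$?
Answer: $\frac{35301}{65} \approx 543.09$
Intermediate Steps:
$V{\left(x,b \right)} = - \frac{25}{2}$ ($V{\left(x,b \right)} = -15 + 3 \left(\frac{3}{3} - \frac{1}{6}\right) = -15 + 3 \left(3 \cdot \frac{1}{3} - \frac{1}{6}\right) = -15 + 3 \left(1 - \frac{1}{6}\right) = -15 + 3 \cdot \frac{5}{6} = -15 + \frac{5}{2} = - \frac{25}{2}$)
$t = \frac{56}{65}$ ($t = \frac{6}{13} - \frac{5}{- \frac{25}{2}} = 6 \cdot \frac{1}{13} - - \frac{2}{5} = \frac{6}{13} + \frac{2}{5} = \frac{56}{65} \approx 0.86154$)
$\left(\left(0 - 5\right)^{2} + t\right) 21 = \left(\left(0 - 5\right)^{2} + \frac{56}{65}\right) 21 = \left(\left(-5\right)^{2} + \frac{56}{65}\right) 21 = \left(25 + \frac{56}{65}\right) 21 = \frac{1681}{65} \cdot 21 = \frac{35301}{65}$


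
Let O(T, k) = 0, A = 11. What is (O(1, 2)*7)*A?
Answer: 0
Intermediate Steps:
(O(1, 2)*7)*A = (0*7)*11 = 0*11 = 0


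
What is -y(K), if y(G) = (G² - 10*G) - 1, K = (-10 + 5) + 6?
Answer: 10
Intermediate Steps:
K = 1 (K = -5 + 6 = 1)
y(G) = -1 + G² - 10*G
-y(K) = -(-1 + 1² - 10*1) = -(-1 + 1 - 10) = -1*(-10) = 10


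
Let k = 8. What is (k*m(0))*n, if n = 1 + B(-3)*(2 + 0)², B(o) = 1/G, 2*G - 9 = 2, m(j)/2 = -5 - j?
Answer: -1520/11 ≈ -138.18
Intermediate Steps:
m(j) = -10 - 2*j (m(j) = 2*(-5 - j) = -10 - 2*j)
G = 11/2 (G = 9/2 + (½)*2 = 9/2 + 1 = 11/2 ≈ 5.5000)
B(o) = 2/11 (B(o) = 1/(11/2) = 2/11)
n = 19/11 (n = 1 + 2*(2 + 0)²/11 = 1 + (2/11)*2² = 1 + (2/11)*4 = 1 + 8/11 = 19/11 ≈ 1.7273)
(k*m(0))*n = (8*(-10 - 2*0))*(19/11) = (8*(-10 + 0))*(19/11) = (8*(-10))*(19/11) = -80*19/11 = -1520/11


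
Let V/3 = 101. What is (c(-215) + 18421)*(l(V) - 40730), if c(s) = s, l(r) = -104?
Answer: -743423804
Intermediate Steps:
V = 303 (V = 3*101 = 303)
(c(-215) + 18421)*(l(V) - 40730) = (-215 + 18421)*(-104 - 40730) = 18206*(-40834) = -743423804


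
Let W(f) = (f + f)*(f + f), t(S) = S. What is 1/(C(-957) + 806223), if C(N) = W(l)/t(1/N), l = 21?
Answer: -1/881925 ≈ -1.1339e-6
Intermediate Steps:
W(f) = 4*f**2 (W(f) = (2*f)*(2*f) = 4*f**2)
C(N) = 1764*N (C(N) = (4*21**2)/(1/N) = (4*441)*N = 1764*N)
1/(C(-957) + 806223) = 1/(1764*(-957) + 806223) = 1/(-1688148 + 806223) = 1/(-881925) = -1/881925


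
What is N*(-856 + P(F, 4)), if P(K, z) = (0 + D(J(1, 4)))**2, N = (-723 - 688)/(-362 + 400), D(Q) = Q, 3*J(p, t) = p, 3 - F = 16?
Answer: 10868933/342 ≈ 31781.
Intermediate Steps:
F = -13 (F = 3 - 1*16 = 3 - 16 = -13)
J(p, t) = p/3
N = -1411/38 ≈ -37.132
P(K, z) = 1/9 (P(K, z) = (0 + (1/3)*1)**2 = (0 + 1/3)**2 = (1/3)**2 = 1/9)
N*(-856 + P(F, 4)) = -1411*(-856 + 1/9)/38 = -1411/38*(-7703/9) = 10868933/342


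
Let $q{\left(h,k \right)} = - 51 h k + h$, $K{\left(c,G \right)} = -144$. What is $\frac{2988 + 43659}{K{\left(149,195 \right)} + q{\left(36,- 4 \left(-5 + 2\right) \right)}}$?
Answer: $- \frac{5183}{2460} \approx -2.1069$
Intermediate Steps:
$q{\left(h,k \right)} = h - 51 h k$ ($q{\left(h,k \right)} = - 51 h k + h = h - 51 h k$)
$\frac{2988 + 43659}{K{\left(149,195 \right)} + q{\left(36,- 4 \left(-5 + 2\right) \right)}} = \frac{2988 + 43659}{-144 + 36 \left(1 - 51 \left(- 4 \left(-5 + 2\right)\right)\right)} = \frac{46647}{-144 + 36 \left(1 - 51 \left(\left(-4\right) \left(-3\right)\right)\right)} = \frac{46647}{-144 + 36 \left(1 - 612\right)} = \frac{46647}{-144 + 36 \left(-611\right)} = \frac{46647}{-144 - 21996} = \frac{46647}{-22140} = 46647 \left(- \frac{1}{22140}\right) = - \frac{5183}{2460}$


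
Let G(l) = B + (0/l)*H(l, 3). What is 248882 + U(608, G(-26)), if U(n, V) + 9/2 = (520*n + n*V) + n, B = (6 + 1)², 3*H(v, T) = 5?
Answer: 1190875/2 ≈ 5.9544e+5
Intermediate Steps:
H(v, T) = 5/3 (H(v, T) = (⅓)*5 = 5/3)
B = 49 (B = 7² = 49)
G(l) = 49 (G(l) = 49 + (0/l)*(5/3) = 49 + 0*(5/3) = 49 + 0 = 49)
U(n, V) = -9/2 + 521*n + V*n (U(n, V) = -9/2 + ((520*n + n*V) + n) = -9/2 + ((520*n + V*n) + n) = -9/2 + (521*n + V*n) = -9/2 + 521*n + V*n)
248882 + U(608, G(-26)) = 248882 + (-9/2 + 521*608 + 49*608) = 248882 + (-9/2 + 316768 + 29792) = 248882 + 693111/2 = 1190875/2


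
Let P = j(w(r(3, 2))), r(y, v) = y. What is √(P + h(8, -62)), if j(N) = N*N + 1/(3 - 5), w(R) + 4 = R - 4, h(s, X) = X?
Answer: 5*I*√6/2 ≈ 6.1237*I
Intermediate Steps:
w(R) = -8 + R (w(R) = -4 + (R - 4) = -4 + (-4 + R) = -8 + R)
j(N) = -½ + N² (j(N) = N² + 1/(-2) = N² - ½ = -½ + N²)
P = 49/2 (P = -½ + (-8 + 3)² = -½ + (-5)² = -½ + 25 = 49/2 ≈ 24.500)
√(P + h(8, -62)) = √(49/2 - 62) = √(-75/2) = 5*I*√6/2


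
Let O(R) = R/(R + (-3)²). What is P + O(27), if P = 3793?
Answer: 15175/4 ≈ 3793.8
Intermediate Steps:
O(R) = R/(9 + R) (O(R) = R/(R + 9) = R/(9 + R))
P + O(27) = 3793 + 27/(9 + 27) = 3793 + 27/36 = 3793 + 27*(1/36) = 3793 + ¾ = 15175/4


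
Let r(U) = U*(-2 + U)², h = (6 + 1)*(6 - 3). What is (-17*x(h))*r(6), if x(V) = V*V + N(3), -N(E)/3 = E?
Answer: -705024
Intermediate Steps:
h = 21 (h = 7*3 = 21)
N(E) = -3*E
x(V) = -9 + V² (x(V) = V*V - 3*3 = V² - 9 = -9 + V²)
(-17*x(h))*r(6) = (-17*(-9 + 21²))*(6*(-2 + 6)²) = (-17*(-9 + 441))*(6*4²) = (-17*432)*(6*16) = -7344*96 = -705024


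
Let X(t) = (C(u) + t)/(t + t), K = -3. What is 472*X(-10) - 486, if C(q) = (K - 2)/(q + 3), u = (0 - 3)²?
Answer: -1441/6 ≈ -240.17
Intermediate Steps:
u = 9 (u = (-3)² = 9)
C(q) = -5/(3 + q) (C(q) = (-3 - 2)/(q + 3) = -5/(3 + q))
X(t) = (-5/12 + t)/(2*t) (X(t) = (-5/(3 + 9) + t)/(t + t) = (-5/12 + t)/((2*t)) = (-5*1/12 + t)*(1/(2*t)) = (-5/12 + t)*(1/(2*t)) = (-5/12 + t)/(2*t))
472*X(-10) - 486 = 472*((1/24)*(-5 + 12*(-10))/(-10)) - 486 = 472*((1/24)*(-⅒)*(-5 - 120)) - 486 = 472*((1/24)*(-⅒)*(-125)) - 486 = 472*(25/48) - 486 = 1475/6 - 486 = -1441/6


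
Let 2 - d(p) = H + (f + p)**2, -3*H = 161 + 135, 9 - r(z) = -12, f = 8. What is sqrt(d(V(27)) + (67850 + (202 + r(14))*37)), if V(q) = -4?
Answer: sqrt(685671)/3 ≈ 276.02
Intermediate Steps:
r(z) = 21 (r(z) = 9 - 1*(-12) = 9 + 12 = 21)
H = -296/3 (H = -(161 + 135)/3 = -1/3*296 = -296/3 ≈ -98.667)
d(p) = 302/3 - (8 + p)**2 (d(p) = 2 - (-296/3 + (8 + p)**2) = 2 + (296/3 - (8 + p)**2) = 302/3 - (8 + p)**2)
sqrt(d(V(27)) + (67850 + (202 + r(14))*37)) = sqrt((302/3 - (8 - 4)**2) + (67850 + (202 + 21)*37)) = sqrt((302/3 - 1*4**2) + (67850 + 223*37)) = sqrt((302/3 - 1*16) + (67850 + 8251)) = sqrt((302/3 - 16) + 76101) = sqrt(254/3 + 76101) = sqrt(228557/3) = sqrt(685671)/3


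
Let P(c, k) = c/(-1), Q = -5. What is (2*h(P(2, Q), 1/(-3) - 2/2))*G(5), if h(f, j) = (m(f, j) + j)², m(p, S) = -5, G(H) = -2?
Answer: -1444/9 ≈ -160.44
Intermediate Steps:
P(c, k) = -c (P(c, k) = c*(-1) = -c)
h(f, j) = (-5 + j)²
(2*h(P(2, Q), 1/(-3) - 2/2))*G(5) = (2*(-5 + (1/(-3) - 2/2))²)*(-2) = (2*(-5 + (1*(-⅓) - 2*½))²)*(-2) = (2*(-5 + (-⅓ - 1))²)*(-2) = (2*(-5 - 4/3)²)*(-2) = (2*(-19/3)²)*(-2) = (2*(361/9))*(-2) = (722/9)*(-2) = -1444/9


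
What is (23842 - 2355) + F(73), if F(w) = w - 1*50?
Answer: 21510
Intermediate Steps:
F(w) = -50 + w (F(w) = w - 50 = -50 + w)
(23842 - 2355) + F(73) = (23842 - 2355) + (-50 + 73) = 21487 + 23 = 21510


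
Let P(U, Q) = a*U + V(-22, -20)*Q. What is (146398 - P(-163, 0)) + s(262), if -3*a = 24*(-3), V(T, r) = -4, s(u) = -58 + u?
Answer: 150514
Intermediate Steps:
a = 24 (a = -8*(-3) = -⅓*(-72) = 24)
P(U, Q) = -4*Q + 24*U (P(U, Q) = 24*U - 4*Q = -4*Q + 24*U)
(146398 - P(-163, 0)) + s(262) = (146398 - (-4*0 + 24*(-163))) + (-58 + 262) = (146398 - (0 - 3912)) + 204 = (146398 - 1*(-3912)) + 204 = (146398 + 3912) + 204 = 150310 + 204 = 150514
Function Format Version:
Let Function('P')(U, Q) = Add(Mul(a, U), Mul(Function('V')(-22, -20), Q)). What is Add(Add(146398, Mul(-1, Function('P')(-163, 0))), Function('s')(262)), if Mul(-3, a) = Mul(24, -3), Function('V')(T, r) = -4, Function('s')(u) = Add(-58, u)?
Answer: 150514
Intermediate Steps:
a = 24 (a = Mul(Rational(-1, 3), Mul(24, -3)) = Mul(Rational(-1, 3), -72) = 24)
Function('P')(U, Q) = Add(Mul(-4, Q), Mul(24, U)) (Function('P')(U, Q) = Add(Mul(24, U), Mul(-4, Q)) = Add(Mul(-4, Q), Mul(24, U)))
Add(Add(146398, Mul(-1, Function('P')(-163, 0))), Function('s')(262)) = Add(Add(146398, Mul(-1, Add(Mul(-4, 0), Mul(24, -163)))), Add(-58, 262)) = Add(Add(146398, Mul(-1, Add(0, -3912))), 204) = Add(Add(146398, Mul(-1, -3912)), 204) = Add(Add(146398, 3912), 204) = Add(150310, 204) = 150514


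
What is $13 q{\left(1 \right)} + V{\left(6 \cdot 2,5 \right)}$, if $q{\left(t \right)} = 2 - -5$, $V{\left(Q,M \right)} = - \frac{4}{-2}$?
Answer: $93$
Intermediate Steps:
$V{\left(Q,M \right)} = 2$ ($V{\left(Q,M \right)} = \left(-4\right) \left(- \frac{1}{2}\right) = 2$)
$q{\left(t \right)} = 7$ ($q{\left(t \right)} = 2 + 5 = 7$)
$13 q{\left(1 \right)} + V{\left(6 \cdot 2,5 \right)} = 13 \cdot 7 + 2 = 91 + 2 = 93$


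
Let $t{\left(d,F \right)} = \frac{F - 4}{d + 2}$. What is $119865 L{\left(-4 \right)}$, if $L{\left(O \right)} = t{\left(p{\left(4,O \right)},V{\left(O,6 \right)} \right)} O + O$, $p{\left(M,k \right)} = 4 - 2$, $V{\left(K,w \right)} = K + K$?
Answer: $958920$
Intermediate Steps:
$V{\left(K,w \right)} = 2 K$
$p{\left(M,k \right)} = 2$
$t{\left(d,F \right)} = \frac{-4 + F}{2 + d}$
$L{\left(O \right)} = O + O \left(-1 + \frac{O}{2}\right)$ ($L{\left(O \right)} = \frac{-4 + 2 O}{2 + 2} O + O = \frac{-4 + 2 O}{4} O + O = \left(-1 + \frac{O}{2}\right) O + O = O \left(-1 + \frac{O}{2}\right) + O = O + O \left(-1 + \frac{O}{2}\right)$)
$119865 L{\left(-4 \right)} = 119865 \frac{\left(-4\right)^{2}}{2} = 119865 \cdot \frac{1}{2} \cdot 16 = 119865 \cdot 8 = 958920$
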